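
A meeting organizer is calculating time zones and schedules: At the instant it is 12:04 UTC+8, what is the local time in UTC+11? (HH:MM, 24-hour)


Local time: 12:04 at UTC+8 (offset 8h)
Target zone: UTC+11 (offset 11h)
Difference: 11 - (8) = 3 hours
Calculation: 12 + (3) = 15
Result: 15:04

15:04


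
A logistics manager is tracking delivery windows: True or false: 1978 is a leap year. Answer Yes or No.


Year: 1978
Divisible by 4? 1978 / 4 = 494.5 -> No
Not divisible by 4, so NOT a leap year

No


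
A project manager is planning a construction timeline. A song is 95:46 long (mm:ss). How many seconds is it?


Minutes: 95
Extra seconds: 46
Seconds per minute: 60
Minutes to seconds: 95 x 60 = 5700
Total: 5700 + 46 = 5746

5746


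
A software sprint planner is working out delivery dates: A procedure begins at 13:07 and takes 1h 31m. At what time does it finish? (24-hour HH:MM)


Start time: 13:07
Adding: 1 hours 31 minutes
Minutes: 7 + 31 = 38
Hours: 13 + 1 + 0 = 14
Result: 14:38

14:38


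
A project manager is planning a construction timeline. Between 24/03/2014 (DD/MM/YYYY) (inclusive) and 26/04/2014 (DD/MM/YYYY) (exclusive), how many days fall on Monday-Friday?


Start: 2014-03-24 (Monday)
End (exclusive): 2014-04-26 (Saturday)
Total calendar days: 33
Full weeks: 33 // 7 = 4 -> 20 weekdays
Remaining 5 days starting on Monday:
  Mon(w), Tue(w), Wed(w), Thu(w), Fri(w) -> 5 weekdays
Total business days: 20 + 5 = 25

25


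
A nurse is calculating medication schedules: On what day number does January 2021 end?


Month: January
Year: 2021
January is a 31-day month
Total: 31 days

31


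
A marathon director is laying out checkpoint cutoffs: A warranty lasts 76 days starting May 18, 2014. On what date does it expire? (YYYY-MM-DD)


Start: 2014-05-18
Adding 76 days
Days remaining in May: 13
After May: 63 days still to add
June 2014: 30 days, 33 remaining
July 2014: 31 days, 2 remaining
August 2014 has 31 days, need 2
Result: 2014-08-02

2014-08-02


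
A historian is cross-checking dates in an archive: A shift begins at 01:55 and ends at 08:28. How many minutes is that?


Start time: 01:55 = 115 minutes from midnight
End time: 08:28 = 508 minutes from midnight
Difference: 508 - 115 = 393 minutes
That is 6 hours and 33 minutes

393


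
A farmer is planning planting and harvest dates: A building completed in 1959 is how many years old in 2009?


Birth year: 1959
Current year: 2009
Age = current year - birth year
Age = 2009 - 1959 = 50

50


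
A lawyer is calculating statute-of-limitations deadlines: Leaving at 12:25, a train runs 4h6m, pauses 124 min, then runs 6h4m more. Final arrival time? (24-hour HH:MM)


Depart: 12:25
Leg 1: +246 min -> 16:31
Layover: +124 min -> 18:35
Leg 2: +364 min -> 00:39
Total travel: 734 minutes = 12h 14m
Arrival: 00:39

00:39


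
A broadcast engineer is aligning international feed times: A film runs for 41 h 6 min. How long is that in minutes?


Hours: 41
Minutes: 6
Convert hours to minutes: 41 x 60 = 2460
Add remaining minutes: 2460 + 6 = 2466

2466


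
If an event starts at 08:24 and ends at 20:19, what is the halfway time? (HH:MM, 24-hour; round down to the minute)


Start time: 08:24 = 504 minutes from midnight
End time: 20:19 = 1219 minutes from midnight
Sum: 504 + 1219 = 1723
Midpoint: 1723 / 2 = 861 minutes
Convert: 861 / 60 = 14 hours, 21 minutes
Result: 14:21

14:21


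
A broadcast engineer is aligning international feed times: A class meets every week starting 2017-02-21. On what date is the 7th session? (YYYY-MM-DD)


First occurrence: 2017-02-21 (occurrence 1)
Each occurrence is 7 days after the previous.
Occurrence 7 is 6 weeks after the first.
6 weeks = 42 days
2017-02-21 + 42 days = 2017-04-04

2017-04-04


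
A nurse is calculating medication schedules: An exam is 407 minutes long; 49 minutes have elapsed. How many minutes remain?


Total budget: 407 minutes
Time used: 49 minutes
Remaining: 407 - 49 = 358 minutes
Percent used: 12.0%
Percent remaining: 88.0%

358


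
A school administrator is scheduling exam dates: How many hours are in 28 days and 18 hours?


Days: 28
Extra hours: 18
Hours per day: 24
Days to hours: 28 x 24 = 672
Total: 672 + 18 = 690

690


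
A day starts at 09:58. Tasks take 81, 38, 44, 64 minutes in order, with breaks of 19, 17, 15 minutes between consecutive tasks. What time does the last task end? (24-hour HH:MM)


Start: 09:58 = 598 min from midnight
  after task 1 (81 min): 11:19
  after break (19 min): 11:38
  after task 2 (38 min): 12:16
  after break (17 min): 12:33
  after task 3 (44 min): 13:17
  after break (15 min): 13:32
  after task 4 (64 min): 14:36
Total elapsed: 278 minutes
End time: 14:36

14:36


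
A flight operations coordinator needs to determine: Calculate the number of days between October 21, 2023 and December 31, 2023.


Start: October 21, 2023
End: December 31, 2023
Days left in October: 10
November: 30
December: 31
Sum of remaining months: 61
Total: 10 + 61 = 71

71


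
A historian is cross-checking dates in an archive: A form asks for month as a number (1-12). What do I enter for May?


Calendar month order:
4. April
5. May <--
6. June
May is month number 5

5


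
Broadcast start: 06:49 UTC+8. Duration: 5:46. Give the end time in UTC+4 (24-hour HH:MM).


Start: 06:49 in UTC+8
Step 1 - add duration:
  minutes: 49 + 46 = 95 (carry 1h)
  hours: 6 + 5 + 1 = 12
  end in UTC+8: 12:35
Step 2 - convert UTC+8 -> UTC+4:
  offset difference: 4 - (8) = -4 hours
  12 + (-4) = 8 -> mod 24 = 8
Result: 08:35 in UTC+4

08:35


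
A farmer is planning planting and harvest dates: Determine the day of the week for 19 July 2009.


Date: 2009-07-19
January 1, 2009 is a Thursday
Day of year: 200
Offset from Jan 1: 199 days
199 mod 7 = 3
Result: Sunday

Sunday


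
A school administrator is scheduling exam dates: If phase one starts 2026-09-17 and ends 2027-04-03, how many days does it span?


Start date: 2026-09-17
End date: 2027-04-03
Sep 2026: +14 days
Oct 2026: +31 days
Nov 2026: +30 days
... (5 more months)
Total: 198 days

198


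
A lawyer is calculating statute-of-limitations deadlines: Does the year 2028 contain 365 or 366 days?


Year: 2028
Check leap year rules:
Divisible by 4? Yes
Divisible by 100? No
2028 is a leap year
Days: 366

366


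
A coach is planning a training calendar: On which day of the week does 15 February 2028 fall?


Date: 2028-02-15
January 1, 2028 is a Saturday
Day of year: 46
Offset from Jan 1: 45 days
45 mod 7 = 3
Result: Tuesday

Tuesday


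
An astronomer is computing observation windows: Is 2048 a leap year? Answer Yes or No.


Year: 2048
Divisible by 4? 2048 / 4 = 512.0 -> Yes
Divisible by 100? 2048 / 100 = 20.48 -> No
Divisible by 4 but not 100, so it IS a leap year

Yes


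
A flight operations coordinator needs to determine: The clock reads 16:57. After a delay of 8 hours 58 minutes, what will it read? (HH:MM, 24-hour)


Start time: 16:57
Adding: 8 hours 58 minutes
Minutes: 57 + 58 = 115
Minute overflow: 115 >= 60, so carry 1 hour, minutes = 55
Hours: 16 + 8 + 1 = 25
Hour wraparound: 25 mod 24 = 1
Result: 01:55

01:55


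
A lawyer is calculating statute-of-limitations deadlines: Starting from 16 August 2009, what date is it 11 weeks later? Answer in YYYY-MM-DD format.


Start: 2009-08-16
Weeks to add: 11
Convert to days: 11 x 7 = 77 days
Add 77 days to 2009-08-16
Result: 2009-11-01

2009-11-01


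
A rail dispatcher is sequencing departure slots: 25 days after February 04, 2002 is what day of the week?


Start: 2002-02-04 (Monday)
Step 1 - find target date: add 25 days
  2002-02-04 + 25 days = 2002-03-01
Step 2 - day of week:
  25 mod 7 = 4
  Monday + 4 days -> Friday
Result: Friday (2002-03-01)

Friday


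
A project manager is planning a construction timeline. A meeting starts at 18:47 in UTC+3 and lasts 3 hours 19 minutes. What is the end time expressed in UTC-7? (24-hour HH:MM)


Start: 18:47 in UTC+3
Step 1 - add duration:
  minutes: 47 + 19 = 66 (carry 1h)
  hours: 18 + 3 + 1 = 22
  end in UTC+3: 22:06
Step 2 - convert UTC+3 -> UTC-7:
  offset difference: -7 - (3) = -10 hours
  22 + (-10) = 12 -> mod 24 = 12
Result: 12:06 in UTC-7

12:06


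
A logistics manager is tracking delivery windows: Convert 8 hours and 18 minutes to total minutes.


Hours: 8
Minutes: 18
Convert hours to minutes: 8 x 60 = 480
Add remaining minutes: 480 + 18 = 498

498


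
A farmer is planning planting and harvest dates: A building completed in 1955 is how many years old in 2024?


Birth year: 1955
Current year: 2024
Age = current year - birth year
Age = 2024 - 1955 = 69

69


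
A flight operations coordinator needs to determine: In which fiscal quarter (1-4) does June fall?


Month: June (month 6)
Q1: January-March (months 1-3)
Q2: April-June (months 4-6)
Q3: July-September (months 7-9)
Q4: October-December (months 10-12)
Month 6 falls in Q2

2


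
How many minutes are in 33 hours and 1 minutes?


Hours: 33
Extra minutes: 1
Minutes per hour: 60
Hours to minutes: 33 x 60 = 1980
Total: 1980 + 1 = 1981

1981


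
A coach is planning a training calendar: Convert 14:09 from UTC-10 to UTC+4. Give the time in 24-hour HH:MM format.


Local time: 14:09 at UTC-10 (offset -10h)
Target zone: UTC+4 (offset 4h)
Difference: 4 - (-10) = 14 hours
Calculation: 14 + (14) = 28
Wraparound: (28) mod 24 = 4
Result: 04:09

04:09


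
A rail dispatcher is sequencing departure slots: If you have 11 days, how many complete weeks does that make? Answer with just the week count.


Total days: 11
Days per week: 7
Division: 11 / 7 = 1 remainder 4
Complete weeks: 1
Remaining days: 4

1


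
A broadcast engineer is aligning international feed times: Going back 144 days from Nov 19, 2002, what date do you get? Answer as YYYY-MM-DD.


Start: 2002-11-19
Subtracting 144 days
Days already passed in November: 19
After going back through November: 125 more days to subtract
October 2002: 31 days, 94 remaining
September 2002: 30 days, 64 remaining
August 2002: 31 days, 33 remaining
July 2002: 31 days, 2 remaining
Result: 2002-06-28

2002-06-28


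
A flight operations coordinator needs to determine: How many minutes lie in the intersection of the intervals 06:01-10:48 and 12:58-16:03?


Interval A: [361, 648] minutes from midnight
Interval B: [778, 963] minutes from midnight
Overlap start = max(361, 778) = 778
Overlap end = min(648, 963) = 648
End <= start, so the intervals do not overlap: 0 minutes

0


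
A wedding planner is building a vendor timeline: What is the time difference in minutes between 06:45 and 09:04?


Start time: 06:45 = 405 minutes from midnight
End time: 09:04 = 544 minutes from midnight
Difference: 544 - 405 = 139 minutes
That is 2 hours and 19 minutes

139


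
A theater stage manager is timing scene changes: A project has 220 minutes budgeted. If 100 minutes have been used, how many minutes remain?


Total budget: 220 minutes
Time used: 100 minutes
Remaining: 220 - 100 = 120 minutes
Percent used: 45.5%
Percent remaining: 54.5%

120


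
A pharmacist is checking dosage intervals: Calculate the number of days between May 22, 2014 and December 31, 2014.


Start: May 22, 2014
End: December 31, 2014
Days left in May: 9
June: 30
July: 31
August: 31
September: 30
... plus remaining months
Sum of remaining months: 214
Total: 9 + 214 = 223

223


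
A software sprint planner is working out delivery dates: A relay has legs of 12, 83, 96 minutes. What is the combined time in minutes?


Durations: 12, 83, 96
Running sum: 12
+ 83 = 95
+ 96 = 191
Total duration: 191 minutes
That is 3 hours and 11 minutes

191


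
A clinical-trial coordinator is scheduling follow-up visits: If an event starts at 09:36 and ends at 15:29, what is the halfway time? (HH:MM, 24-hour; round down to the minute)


Start time: 09:36 = 576 minutes from midnight
End time: 15:29 = 929 minutes from midnight
Sum: 576 + 929 = 1505
Midpoint: 1505 / 2 = 752 minutes
Convert: 752 / 60 = 12 hours, 32 minutes
Result: 12:32

12:32


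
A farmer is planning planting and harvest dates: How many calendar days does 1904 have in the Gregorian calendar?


Year: 1904
Check leap year rules:
Divisible by 4? Yes
Divisible by 100? No
1904 is a leap year
Days: 366

366


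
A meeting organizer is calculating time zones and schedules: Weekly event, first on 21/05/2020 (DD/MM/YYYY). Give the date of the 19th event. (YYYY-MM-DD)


First occurrence: 2020-05-21 (occurrence 1)
Each occurrence is 7 days after the previous.
Occurrence 19 is 18 weeks after the first.
18 weeks = 126 days
2020-05-21 + 126 days = 2020-09-24

2020-09-24


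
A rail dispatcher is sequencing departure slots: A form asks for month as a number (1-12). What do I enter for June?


Calendar month order:
5. May
6. June <--
7. July
June is month number 6

6


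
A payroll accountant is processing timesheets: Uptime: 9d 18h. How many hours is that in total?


Days: 9
Extra hours: 18
Hours per day: 24
Days to hours: 9 x 24 = 216
Total: 216 + 18 = 234

234


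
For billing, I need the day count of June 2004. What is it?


Month: June
Year: 2004
June is a 30-day month
Total: 30 days

30


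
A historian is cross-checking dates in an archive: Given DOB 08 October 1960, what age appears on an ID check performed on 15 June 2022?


Birth: 1960-10-08
Reference: 2022-06-15
Year difference: 2022 - 1960 = 62
Has birthday (10-08) occurred by 06-15? No
Birthday not yet reached this year -> subtract 1
Age in full years: 61

61


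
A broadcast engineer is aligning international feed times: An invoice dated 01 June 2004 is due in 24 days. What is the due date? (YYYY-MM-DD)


Start: 2004-06-01
Adding 24 days
Days remaining in June: 29
Result: 2004-06-25

2004-06-25


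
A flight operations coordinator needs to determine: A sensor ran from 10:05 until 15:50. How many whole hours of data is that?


Start: 10:05
End: 15:50
Hour difference: 15 - 10 = 5 hours
Minute difference: 50 - 5 = 45 minutes
Total minutes: 345
Complete hours: 345 / 60 = 5 (remainder 45)

5


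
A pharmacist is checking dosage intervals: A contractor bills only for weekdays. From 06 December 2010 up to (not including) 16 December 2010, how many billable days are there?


Start: 2010-12-06 (Monday)
End (exclusive): 2010-12-16 (Thursday)
Total calendar days: 10
Full weeks: 10 // 7 = 1 -> 5 weekdays
Remaining 3 days starting on Monday:
  Mon(w), Tue(w), Wed(w) -> 3 weekdays
Total business days: 5 + 3 = 8

8


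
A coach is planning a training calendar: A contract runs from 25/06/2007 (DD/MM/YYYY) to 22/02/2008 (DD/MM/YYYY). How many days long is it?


Start date: 2007-06-25
End date: 2008-02-22
Jun 2007: +6 days
Jul 2007: +31 days
Aug 2007: +31 days
... (6 more months)
Total: 242 days

242


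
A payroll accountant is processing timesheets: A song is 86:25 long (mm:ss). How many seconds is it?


Minutes: 86
Extra seconds: 25
Seconds per minute: 60
Minutes to seconds: 86 x 60 = 5160
Total: 5160 + 25 = 5185

5185


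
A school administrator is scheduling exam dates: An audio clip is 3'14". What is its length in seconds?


Minutes: 3
Seconds: 14
Convert minutes to seconds: 3 x 60 = 180
Add remaining seconds: 180 + 14 = 194

194


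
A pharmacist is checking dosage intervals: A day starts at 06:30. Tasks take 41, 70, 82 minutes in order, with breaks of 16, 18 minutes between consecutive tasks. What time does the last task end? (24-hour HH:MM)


Start: 06:30 = 390 min from midnight
  after task 1 (41 min): 07:11
  after break (16 min): 07:27
  after task 2 (70 min): 08:37
  after break (18 min): 08:55
  after task 3 (82 min): 10:17
Total elapsed: 227 minutes
End time: 10:17

10:17


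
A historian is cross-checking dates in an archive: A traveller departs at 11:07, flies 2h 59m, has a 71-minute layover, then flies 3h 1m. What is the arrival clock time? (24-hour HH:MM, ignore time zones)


Depart: 11:07
Leg 1: +179 min -> 14:06
Layover: +71 min -> 15:17
Leg 2: +181 min -> 18:18
Total travel: 431 minutes = 7h 11m
Arrival: 18:18

18:18


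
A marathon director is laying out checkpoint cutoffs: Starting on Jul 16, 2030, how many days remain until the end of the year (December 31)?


Start: July 16, 2030
End: December 31, 2030
Days left in July: 15
August: 31
September: 30
October: 31
November: 30
... plus remaining months
Sum of remaining months: 153
Total: 15 + 153 = 168

168


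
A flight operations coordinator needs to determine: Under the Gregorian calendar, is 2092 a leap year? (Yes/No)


Year: 2092
Divisible by 4? 2092 / 4 = 523.0 -> Yes
Divisible by 100? 2092 / 100 = 20.92 -> No
Divisible by 4 but not 100, so it IS a leap year

Yes


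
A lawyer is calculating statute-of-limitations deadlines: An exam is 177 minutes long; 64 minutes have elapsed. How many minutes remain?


Total budget: 177 minutes
Time used: 64 minutes
Remaining: 177 - 64 = 113 minutes
Percent used: 36.2%
Percent remaining: 63.8%

113


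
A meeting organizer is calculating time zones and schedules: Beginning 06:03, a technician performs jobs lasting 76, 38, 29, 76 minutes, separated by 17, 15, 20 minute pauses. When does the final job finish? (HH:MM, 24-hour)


Start: 06:03 = 363 min from midnight
  after task 1 (76 min): 07:19
  after break (17 min): 07:36
  after task 2 (38 min): 08:14
  after break (15 min): 08:29
  after task 3 (29 min): 08:58
  after break (20 min): 09:18
  after task 4 (76 min): 10:34
Total elapsed: 271 minutes
End time: 10:34

10:34


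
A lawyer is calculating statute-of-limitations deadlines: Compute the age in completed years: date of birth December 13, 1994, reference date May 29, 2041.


Birth: 1994-12-13
Reference: 2041-05-29
Year difference: 2041 - 1994 = 47
Has birthday (12-13) occurred by 05-29? No
Birthday not yet reached this year -> subtract 1
Age in full years: 46

46


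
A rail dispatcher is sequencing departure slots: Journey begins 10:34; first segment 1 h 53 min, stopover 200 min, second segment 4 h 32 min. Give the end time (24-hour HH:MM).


Depart: 10:34
Leg 1: +113 min -> 12:27
Layover: +200 min -> 15:47
Leg 2: +272 min -> 20:19
Total travel: 585 minutes = 9h 45m
Arrival: 20:19

20:19


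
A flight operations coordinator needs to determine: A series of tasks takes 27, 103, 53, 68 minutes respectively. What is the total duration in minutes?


Durations: 27, 103, 53, 68
Running sum: 27
+ 103 = 130
+ 53 = 183
+ 68 = 251
Total duration: 251 minutes
That is 4 hours and 11 minutes

251


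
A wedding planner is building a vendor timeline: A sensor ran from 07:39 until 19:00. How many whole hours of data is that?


Start: 07:39
End: 19:00
Hour difference: 19 - 7 = 12 hours
Minute difference: 0 - 39 = -39 minutes
Total minutes: 681
Complete hours: 681 / 60 = 11 (remainder 21)

11


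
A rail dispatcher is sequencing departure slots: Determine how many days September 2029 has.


Month: September
Year: 2029
September is a 30-day month
Total: 30 days

30


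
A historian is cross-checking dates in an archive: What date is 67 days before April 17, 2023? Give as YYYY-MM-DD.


Start: 2023-04-17
Subtracting 67 days
Days already passed in April: 17
After going back through April: 50 more days to subtract
March 2023: 31 days, 19 remaining
February 2023 has 28 days, need 19
Result: 2023-02-09

2023-02-09


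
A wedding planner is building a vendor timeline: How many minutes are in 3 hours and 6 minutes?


Hours: 3
Minutes: 6
Convert hours to minutes: 3 x 60 = 180
Add remaining minutes: 180 + 6 = 186

186


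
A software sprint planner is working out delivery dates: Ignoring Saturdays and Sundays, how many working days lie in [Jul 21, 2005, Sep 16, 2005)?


Start: 2005-07-21 (Thursday)
End (exclusive): 2005-09-16 (Friday)
Total calendar days: 57
Full weeks: 57 // 7 = 8 -> 40 weekdays
Remaining 1 days starting on Thursday:
  Thu(w) -> 1 weekdays
Total business days: 40 + 1 = 41

41


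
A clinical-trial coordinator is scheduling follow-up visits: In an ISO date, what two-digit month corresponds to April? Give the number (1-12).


Calendar month order:
3. March
4. April <--
5. May
April is month number 4

4


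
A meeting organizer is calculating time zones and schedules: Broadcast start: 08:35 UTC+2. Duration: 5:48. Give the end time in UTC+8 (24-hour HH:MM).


Start: 08:35 in UTC+2
Step 1 - add duration:
  minutes: 35 + 48 = 83 (carry 1h)
  hours: 8 + 5 + 1 = 14
  end in UTC+2: 14:23
Step 2 - convert UTC+2 -> UTC+8:
  offset difference: 8 - (2) = 6 hours
  14 + (6) = 20 -> mod 24 = 20
Result: 20:23 in UTC+8

20:23


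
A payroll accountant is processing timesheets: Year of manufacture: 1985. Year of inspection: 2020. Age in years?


Birth year: 1985
Current year: 2020
Age = current year - birth year
Age = 2020 - 1985 = 35

35


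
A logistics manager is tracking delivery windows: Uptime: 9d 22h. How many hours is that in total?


Days: 9
Extra hours: 22
Hours per day: 24
Days to hours: 9 x 24 = 216
Total: 216 + 22 = 238

238


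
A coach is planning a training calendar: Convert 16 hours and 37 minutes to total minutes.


Hours: 16
Extra minutes: 37
Minutes per hour: 60
Hours to minutes: 16 x 60 = 960
Total: 960 + 37 = 997

997


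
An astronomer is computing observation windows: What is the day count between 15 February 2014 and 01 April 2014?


Start date: 2014-02-15
End date: 2014-04-01
Feb 2014: +14 days
Mar 2014: +31 days
Total: 45 days

45


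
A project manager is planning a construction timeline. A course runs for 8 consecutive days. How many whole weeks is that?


Total days: 8
Days per week: 7
Division: 8 / 7 = 1 remainder 1
Complete weeks: 1
Remaining days: 1

1


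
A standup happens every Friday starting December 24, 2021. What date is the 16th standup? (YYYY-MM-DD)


First occurrence: 2021-12-24 (occurrence 1)
Each occurrence is 7 days after the previous.
Occurrence 16 is 15 weeks after the first.
15 weeks = 105 days
2021-12-24 + 105 days = 2022-04-08

2022-04-08


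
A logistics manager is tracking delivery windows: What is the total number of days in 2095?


Year: 2095
Check leap year rules:
Divisible by 4? No
2095 is not a leap year
Days: 365

365


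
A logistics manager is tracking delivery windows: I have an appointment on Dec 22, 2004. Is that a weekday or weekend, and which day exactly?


Date: 2004-12-22
January 1, 2004 is a Thursday
Day of year: 357
Offset from Jan 1: 356 days
356 mod 7 = 6
Result: Wednesday

Wednesday


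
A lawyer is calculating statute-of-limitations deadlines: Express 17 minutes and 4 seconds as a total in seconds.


Minutes: 17
Seconds: 4
Convert minutes to seconds: 17 x 60 = 1020
Add remaining seconds: 1020 + 4 = 1024

1024


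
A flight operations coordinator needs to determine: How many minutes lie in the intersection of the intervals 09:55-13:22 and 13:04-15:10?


Interval A: [595, 802] minutes from midnight
Interval B: [784, 910] minutes from midnight
Overlap start = max(595, 784) = 784
Overlap end = min(802, 910) = 802
Overlap = 802 - 784 = 18 minutes

18


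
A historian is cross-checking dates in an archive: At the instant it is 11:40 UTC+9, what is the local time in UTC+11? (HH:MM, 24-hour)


Local time: 11:40 at UTC+9 (offset 9h)
Target zone: UTC+11 (offset 11h)
Difference: 11 - (9) = 2 hours
Calculation: 11 + (2) = 13
Result: 13:40

13:40


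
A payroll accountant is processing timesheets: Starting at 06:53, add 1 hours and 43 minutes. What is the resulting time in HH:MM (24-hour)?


Start time: 06:53
Adding: 1 hours 43 minutes
Minutes: 53 + 43 = 96
Minute overflow: 96 >= 60, so carry 1 hour, minutes = 36
Hours: 6 + 1 + 1 = 8
Result: 08:36

08:36


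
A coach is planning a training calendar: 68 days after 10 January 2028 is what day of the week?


Start: 2028-01-10 (Monday)
Step 1 - find target date: add 68 days
  2028-01-10 + 68 days = 2028-03-18
Step 2 - day of week:
  68 mod 7 = 5
  Monday + 5 days -> Saturday
Result: Saturday (2028-03-18)

Saturday


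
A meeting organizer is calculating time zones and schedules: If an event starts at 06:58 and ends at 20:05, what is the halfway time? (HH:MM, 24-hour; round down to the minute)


Start time: 06:58 = 418 minutes from midnight
End time: 20:05 = 1205 minutes from midnight
Sum: 418 + 1205 = 1623
Midpoint: 1623 / 2 = 811 minutes
Convert: 811 / 60 = 13 hours, 31 minutes
Result: 13:31

13:31


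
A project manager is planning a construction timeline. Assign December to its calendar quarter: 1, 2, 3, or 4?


Month: December (month 12)
Q1: January-March (months 1-3)
Q2: April-June (months 4-6)
Q3: July-September (months 7-9)
Q4: October-December (months 10-12)
Month 12 falls in Q4

4


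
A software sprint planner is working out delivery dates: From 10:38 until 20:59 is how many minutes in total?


Start time: 10:38 = 638 minutes from midnight
End time: 20:59 = 1259 minutes from midnight
Difference: 1259 - 638 = 621 minutes
That is 10 hours and 21 minutes

621


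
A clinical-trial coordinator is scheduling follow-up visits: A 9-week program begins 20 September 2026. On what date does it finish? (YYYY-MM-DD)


Start: 2026-09-20
Weeks to add: 9
Convert to days: 9 x 7 = 63 days
Add 63 days to 2026-09-20
Result: 2026-11-22

2026-11-22


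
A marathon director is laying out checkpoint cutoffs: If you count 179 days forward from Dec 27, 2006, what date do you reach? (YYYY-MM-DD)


Start: 2006-12-27
Adding 179 days
Days remaining in December: 4
After December: 175 days still to add
January 2007: 31 days, 144 remaining
February 2007: 28 days, 116 remaining
March 2007: 31 days, 85 remaining
April 2007: 30 days, 55 remaining
Result: 2007-06-24

2007-06-24


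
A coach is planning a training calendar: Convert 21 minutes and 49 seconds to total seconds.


Minutes: 21
Extra seconds: 49
Seconds per minute: 60
Minutes to seconds: 21 x 60 = 1260
Total: 1260 + 49 = 1309

1309


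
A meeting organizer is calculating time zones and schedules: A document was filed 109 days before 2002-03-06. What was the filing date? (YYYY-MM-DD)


Start: 2002-03-06
Subtracting 109 days
Days already passed in March: 6
After going back through March: 103 more days to subtract
February 2002: 28 days, 75 remaining
January 2002: 31 days, 44 remaining
December 2001: 31 days, 13 remaining
November 2001 has 30 days, need 13
Result: 2001-11-17

2001-11-17


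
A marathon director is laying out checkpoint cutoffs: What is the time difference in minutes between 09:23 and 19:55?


Start time: 09:23 = 563 minutes from midnight
End time: 19:55 = 1195 minutes from midnight
Difference: 1195 - 563 = 632 minutes
That is 10 hours and 32 minutes

632


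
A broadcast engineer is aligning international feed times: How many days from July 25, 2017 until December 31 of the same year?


Start: July 25, 2017
End: December 31, 2017
Days left in July: 6
August: 31
September: 30
October: 31
November: 30
... plus remaining months
Sum of remaining months: 153
Total: 6 + 153 = 159

159


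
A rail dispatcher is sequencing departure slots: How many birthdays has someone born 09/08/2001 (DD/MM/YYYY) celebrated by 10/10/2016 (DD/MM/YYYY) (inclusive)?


Birth: 2001-08-09
Reference: 2016-10-10
Year difference: 2016 - 2001 = 15
Has birthday (08-09) occurred by 10-10? Yes
Age in full years: 15

15


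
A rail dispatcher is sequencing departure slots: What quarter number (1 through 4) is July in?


Month: July (month 7)
Q1: January-March (months 1-3)
Q2: April-June (months 4-6)
Q3: July-September (months 7-9)
Q4: October-December (months 10-12)
Month 7 falls in Q3

3


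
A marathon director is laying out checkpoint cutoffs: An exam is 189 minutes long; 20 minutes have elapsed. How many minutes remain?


Total budget: 189 minutes
Time used: 20 minutes
Remaining: 189 - 20 = 169 minutes
Percent used: 10.6%
Percent remaining: 89.4%

169


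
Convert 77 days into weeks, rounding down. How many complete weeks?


Total days: 77
Days per week: 7
Division: 77 / 7 = 11 remainder 0
Complete weeks: 11
Remaining days: 0

11


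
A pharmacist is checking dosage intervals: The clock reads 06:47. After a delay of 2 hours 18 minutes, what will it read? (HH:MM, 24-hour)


Start time: 06:47
Adding: 2 hours 18 minutes
Minutes: 47 + 18 = 65
Minute overflow: 65 >= 60, so carry 1 hour, minutes = 5
Hours: 6 + 2 + 1 = 9
Result: 09:05

09:05


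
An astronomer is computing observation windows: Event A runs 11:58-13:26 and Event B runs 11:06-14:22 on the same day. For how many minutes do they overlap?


Interval A: [718, 806] minutes from midnight
Interval B: [666, 862] minutes from midnight
Overlap start = max(718, 666) = 718
Overlap end = min(806, 862) = 806
Overlap = 806 - 718 = 88 minutes

88


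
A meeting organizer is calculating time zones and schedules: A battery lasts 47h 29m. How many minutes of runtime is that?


Hours: 47
Extra minutes: 29
Minutes per hour: 60
Hours to minutes: 47 x 60 = 2820
Total: 2820 + 29 = 2849

2849


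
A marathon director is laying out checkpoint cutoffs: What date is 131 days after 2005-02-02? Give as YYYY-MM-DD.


Start: 2005-02-02
Adding 131 days
Days remaining in February: 26
After February: 105 days still to add
March 2005: 31 days, 74 remaining
April 2005: 30 days, 44 remaining
May 2005: 31 days, 13 remaining
June 2005 has 30 days, need 13
Result: 2005-06-13

2005-06-13


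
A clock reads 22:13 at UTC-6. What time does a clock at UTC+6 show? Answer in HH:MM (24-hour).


Local time: 22:13 at UTC-6 (offset -6h)
Target zone: UTC+6 (offset 6h)
Difference: 6 - (-6) = 12 hours
Calculation: 22 + (12) = 34
Wraparound: (34) mod 24 = 10
Result: 10:13

10:13


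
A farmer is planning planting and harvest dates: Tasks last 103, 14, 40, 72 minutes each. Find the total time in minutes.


Durations: 103, 14, 40, 72
Running sum: 103
+ 14 = 117
+ 40 = 157
+ 72 = 229
Total duration: 229 minutes
That is 3 hours and 49 minutes

229


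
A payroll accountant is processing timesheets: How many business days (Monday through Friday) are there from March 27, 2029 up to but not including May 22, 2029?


Start: 2029-03-27 (Tuesday)
End (exclusive): 2029-05-22 (Tuesday)
Total calendar days: 56
Full weeks: 56 // 7 = 8 -> 40 weekdays
Remaining 0 days starting on Tuesday:
Total business days: 40 + 0 = 40

40


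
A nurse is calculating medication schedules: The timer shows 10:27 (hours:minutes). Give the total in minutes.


Hours: 10
Minutes: 27
Convert hours to minutes: 10 x 60 = 600
Add remaining minutes: 600 + 27 = 627

627


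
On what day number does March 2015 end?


Month: March
Year: 2015
March is a 31-day month
Total: 31 days

31


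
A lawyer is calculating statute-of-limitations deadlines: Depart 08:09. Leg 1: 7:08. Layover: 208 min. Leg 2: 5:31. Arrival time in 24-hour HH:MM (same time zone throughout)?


Depart: 08:09
Leg 1: +428 min -> 15:17
Layover: +208 min -> 18:45
Leg 2: +331 min -> 00:16
Total travel: 967 minutes = 16h 7m
Arrival: 00:16

00:16


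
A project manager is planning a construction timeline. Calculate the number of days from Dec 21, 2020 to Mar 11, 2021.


Start date: 2020-12-21
End date: 2021-03-11
Dec 2020: +11 days
Jan 2021: +31 days
Feb 2021: +28 days
Mar 2021: +10 days
Total: 80 days

80


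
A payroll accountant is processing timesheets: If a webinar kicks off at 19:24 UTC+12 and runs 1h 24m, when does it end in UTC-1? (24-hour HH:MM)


Start: 19:24 in UTC+12
Step 1 - add duration:
  minutes: 24 + 24 = 48
  hours: 19 + 1 + 0 = 20
  end in UTC+12: 20:48
Step 2 - convert UTC+12 -> UTC-1:
  offset difference: -1 - (12) = -13 hours
  20 + (-13) = 7 -> mod 24 = 7
Result: 07:48 in UTC-1

07:48


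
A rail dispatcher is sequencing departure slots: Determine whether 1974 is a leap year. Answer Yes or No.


Year: 1974
Divisible by 4? 1974 / 4 = 493.5 -> No
Not divisible by 4, so NOT a leap year

No


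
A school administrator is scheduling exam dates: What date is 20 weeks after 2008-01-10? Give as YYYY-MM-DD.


Start: 2008-01-10
Weeks to add: 20
Convert to days: 20 x 7 = 140 days
Add 140 days to 2008-01-10
Result: 2008-05-29

2008-05-29


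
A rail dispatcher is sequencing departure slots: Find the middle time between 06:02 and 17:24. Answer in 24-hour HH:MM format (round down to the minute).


Start time: 06:02 = 362 minutes from midnight
End time: 17:24 = 1044 minutes from midnight
Sum: 362 + 1044 = 1406
Midpoint: 1406 / 2 = 703 minutes
Convert: 703 / 60 = 11 hours, 43 minutes
Result: 11:43

11:43


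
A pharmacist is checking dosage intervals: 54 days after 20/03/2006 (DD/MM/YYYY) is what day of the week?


Start: 2006-03-20 (Monday)
Step 1 - find target date: add 54 days
  2006-03-20 + 54 days = 2006-05-13
Step 2 - day of week:
  54 mod 7 = 5
  Monday + 5 days -> Saturday
Result: Saturday (2006-05-13)

Saturday


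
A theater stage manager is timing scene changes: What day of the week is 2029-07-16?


Date: 2029-07-16
January 1, 2029 is a Monday
Day of year: 197
Offset from Jan 1: 196 days
196 mod 7 = 0
Result: Monday

Monday


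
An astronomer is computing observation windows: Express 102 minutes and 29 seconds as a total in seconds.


Minutes: 102
Seconds: 29
Convert minutes to seconds: 102 x 60 = 6120
Add remaining seconds: 6120 + 29 = 6149

6149


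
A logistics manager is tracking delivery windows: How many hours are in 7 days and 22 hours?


Days: 7
Extra hours: 22
Hours per day: 24
Days to hours: 7 x 24 = 168
Total: 168 + 22 = 190

190


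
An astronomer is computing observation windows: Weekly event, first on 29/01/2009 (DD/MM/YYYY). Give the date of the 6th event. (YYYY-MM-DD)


First occurrence: 2009-01-29 (occurrence 1)
Each occurrence is 7 days after the previous.
Occurrence 6 is 5 weeks after the first.
5 weeks = 35 days
2009-01-29 + 35 days = 2009-03-05

2009-03-05


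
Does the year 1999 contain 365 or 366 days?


Year: 1999
Check leap year rules:
Divisible by 4? No
1999 is not a leap year
Days: 365

365


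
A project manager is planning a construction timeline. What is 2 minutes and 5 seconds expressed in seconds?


Minutes: 2
Extra seconds: 5
Seconds per minute: 60
Minutes to seconds: 2 x 60 = 120
Total: 120 + 5 = 125

125


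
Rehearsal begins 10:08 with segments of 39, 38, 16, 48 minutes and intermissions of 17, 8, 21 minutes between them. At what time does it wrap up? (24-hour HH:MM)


Start: 10:08 = 608 min from midnight
  after task 1 (39 min): 10:47
  after break (17 min): 11:04
  after task 2 (38 min): 11:42
  after break (8 min): 11:50
  after task 3 (16 min): 12:06
  after break (21 min): 12:27
  after task 4 (48 min): 13:15
Total elapsed: 187 minutes
End time: 13:15

13:15


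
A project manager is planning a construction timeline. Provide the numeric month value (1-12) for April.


Calendar month order:
3. March
4. April <--
5. May
April is month number 4

4


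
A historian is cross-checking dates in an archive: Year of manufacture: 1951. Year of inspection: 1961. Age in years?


Birth year: 1951
Current year: 1961
Age = current year - birth year
Age = 1961 - 1951 = 10

10


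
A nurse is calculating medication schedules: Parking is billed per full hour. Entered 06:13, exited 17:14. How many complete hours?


Start: 06:13
End: 17:14
Hour difference: 17 - 6 = 11 hours
Minute difference: 14 - 13 = 1 minutes
Total minutes: 661
Complete hours: 661 / 60 = 11 (remainder 1)

11


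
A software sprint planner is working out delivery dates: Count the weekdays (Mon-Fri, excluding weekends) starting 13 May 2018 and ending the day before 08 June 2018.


Start: 2018-05-13 (Sunday)
End (exclusive): 2018-06-08 (Friday)
Total calendar days: 26
Full weeks: 26 // 7 = 3 -> 15 weekdays
Remaining 5 days starting on Sunday:
  Sun(-), Mon(w), Tue(w), Wed(w), Thu(w) -> 4 weekdays
Total business days: 15 + 4 = 19

19


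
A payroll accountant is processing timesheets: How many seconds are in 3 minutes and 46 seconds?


Minutes: 3
Extra seconds: 46
Seconds per minute: 60
Minutes to seconds: 3 x 60 = 180
Total: 180 + 46 = 226

226


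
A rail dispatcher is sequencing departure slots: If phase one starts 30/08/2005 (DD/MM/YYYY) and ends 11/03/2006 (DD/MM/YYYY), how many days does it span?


Start date: 2005-08-30
End date: 2006-03-11
Aug 2005: +2 days
Sep 2005: +30 days
Oct 2005: +31 days
... (5 more months)
Total: 193 days

193


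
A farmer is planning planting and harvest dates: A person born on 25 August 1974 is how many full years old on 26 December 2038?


Birth: 1974-08-25
Reference: 2038-12-26
Year difference: 2038 - 1974 = 64
Has birthday (08-25) occurred by 12-26? Yes
Age in full years: 64

64


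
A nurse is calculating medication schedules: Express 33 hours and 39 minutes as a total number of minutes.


Hours: 33
Extra minutes: 39
Minutes per hour: 60
Hours to minutes: 33 x 60 = 1980
Total: 1980 + 39 = 2019

2019


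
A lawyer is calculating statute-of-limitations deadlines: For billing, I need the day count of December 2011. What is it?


Month: December
Year: 2011
December is a 31-day month
Total: 31 days

31


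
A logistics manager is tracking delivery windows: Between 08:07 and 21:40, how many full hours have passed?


Start: 08:07
End: 21:40
Hour difference: 21 - 8 = 13 hours
Minute difference: 40 - 7 = 33 minutes
Total minutes: 813
Complete hours: 813 / 60 = 13 (remainder 33)

13


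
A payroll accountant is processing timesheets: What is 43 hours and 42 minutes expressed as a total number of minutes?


Hours: 43
Minutes: 42
Convert hours to minutes: 43 x 60 = 2580
Add remaining minutes: 2580 + 42 = 2622

2622


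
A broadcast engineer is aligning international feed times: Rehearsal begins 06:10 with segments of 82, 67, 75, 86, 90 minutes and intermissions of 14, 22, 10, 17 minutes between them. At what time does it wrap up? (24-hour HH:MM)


Start: 06:10 = 370 min from midnight
  after task 1 (82 min): 07:32
  after break (14 min): 07:46
  after task 2 (67 min): 08:53
  after break (22 min): 09:15
  after task 3 (75 min): 10:30
  after break (10 min): 10:40
  after task 4 (86 min): 12:06
  after break (17 min): 12:23
  after task 5 (90 min): 13:53
Total elapsed: 463 minutes
End time: 13:53

13:53


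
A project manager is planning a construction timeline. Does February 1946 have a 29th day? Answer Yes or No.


Year: 1946
Divisible by 4? 1946 / 4 = 486.5 -> No
Not divisible by 4, so NOT a leap year

No


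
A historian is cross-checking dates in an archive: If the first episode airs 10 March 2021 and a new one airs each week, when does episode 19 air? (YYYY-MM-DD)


First occurrence: 2021-03-10 (occurrence 1)
Each occurrence is 7 days after the previous.
Occurrence 19 is 18 weeks after the first.
18 weeks = 126 days
2021-03-10 + 126 days = 2021-07-14

2021-07-14


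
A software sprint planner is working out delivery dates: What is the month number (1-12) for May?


Calendar month order:
4. April
5. May <--
6. June
May is month number 5

5


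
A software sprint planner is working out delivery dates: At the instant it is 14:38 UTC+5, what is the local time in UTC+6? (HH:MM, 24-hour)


Local time: 14:38 at UTC+5 (offset 5h)
Target zone: UTC+6 (offset 6h)
Difference: 6 - (5) = 1 hours
Calculation: 14 + (1) = 15
Result: 15:38

15:38


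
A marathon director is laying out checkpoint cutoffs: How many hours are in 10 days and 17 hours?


Days: 10
Extra hours: 17
Hours per day: 24
Days to hours: 10 x 24 = 240
Total: 240 + 17 = 257

257


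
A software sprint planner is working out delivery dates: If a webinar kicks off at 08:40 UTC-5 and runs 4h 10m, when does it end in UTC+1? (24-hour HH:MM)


Start: 08:40 in UTC-5
Step 1 - add duration:
  minutes: 40 + 10 = 50
  hours: 8 + 4 + 0 = 12
  end in UTC-5: 12:50
Step 2 - convert UTC-5 -> UTC+1:
  offset difference: 1 - (-5) = 6 hours
  12 + (6) = 18 -> mod 24 = 18
Result: 18:50 in UTC+1

18:50
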